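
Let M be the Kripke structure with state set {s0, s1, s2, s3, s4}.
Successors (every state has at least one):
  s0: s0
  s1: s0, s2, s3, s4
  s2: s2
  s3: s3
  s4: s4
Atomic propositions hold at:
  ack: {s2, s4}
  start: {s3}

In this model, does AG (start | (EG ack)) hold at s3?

Yes

EG ack: greatest fixpoint, start Z0 = {s2, s4}, keep only states in Sat with some successor in Z. Already a fixed point.
Sat(EG ack) = {s2, s4}
Sat(start | (EG ack)) = {s2, s3, s4}
AG (start | (EG ack)): greatest fixpoint, start Z0 = {s2, s3, s4}, keep only states in Sat with every successor in Z. Already a fixed point.
Sat(AG (start | (EG ack))) = {s2, s3, s4}
s3 ∈ Sat(AG (start | (EG ack))) = {s2, s3, s4}, so the formula holds at s3.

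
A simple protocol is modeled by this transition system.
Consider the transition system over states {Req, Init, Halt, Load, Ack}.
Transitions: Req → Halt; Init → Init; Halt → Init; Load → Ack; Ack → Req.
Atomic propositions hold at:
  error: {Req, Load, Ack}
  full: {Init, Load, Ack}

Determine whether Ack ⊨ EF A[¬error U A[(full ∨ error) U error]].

Sat(¬error) = {Init, Halt}
Sat(full ∨ error) = {Req, Init, Load, Ack}
A[(full ∨ error) U error]: least fixpoint, start Z0 = Sat(error) = {Req, Load, Ack}, add states in Sat(full ∨ error) with every successor in Z. Already a fixed point.
Sat(A[(full ∨ error) U error]) = {Req, Load, Ack}
A[¬error U A[(full ∨ error) U error]]: least fixpoint, start Z0 = Sat(A[(full ∨ error) U error]) = {Req, Load, Ack}, add states in Sat(¬error) with every successor in Z. Already a fixed point.
Sat(A[¬error U A[(full ∨ error) U error]]) = {Req, Load, Ack}
EF A[¬error U A[(full ∨ error) U error]]: least fixpoint, start Z0 = {Req, Load, Ack}, add states with some successor in Z. Already a fixed point.
Sat(EF A[¬error U A[(full ∨ error) U error]]) = {Req, Load, Ack}
Ack ∈ Sat(EF A[¬error U A[(full ∨ error) U error]]) = {Req, Load, Ack}, so the formula holds at Ack.

Yes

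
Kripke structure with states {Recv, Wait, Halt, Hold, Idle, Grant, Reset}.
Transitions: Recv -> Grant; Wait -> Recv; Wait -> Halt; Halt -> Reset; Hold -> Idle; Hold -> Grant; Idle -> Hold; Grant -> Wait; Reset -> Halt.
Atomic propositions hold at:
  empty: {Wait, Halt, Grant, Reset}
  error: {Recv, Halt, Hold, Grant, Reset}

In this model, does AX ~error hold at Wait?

No

Sat(~error) = {Wait, Idle}
Sat(AX ~error) = {s : every successor in {Wait, Idle}} = {Grant}
Wait ∉ Sat(AX ~error) = {Grant}, so the formula does not hold at Wait.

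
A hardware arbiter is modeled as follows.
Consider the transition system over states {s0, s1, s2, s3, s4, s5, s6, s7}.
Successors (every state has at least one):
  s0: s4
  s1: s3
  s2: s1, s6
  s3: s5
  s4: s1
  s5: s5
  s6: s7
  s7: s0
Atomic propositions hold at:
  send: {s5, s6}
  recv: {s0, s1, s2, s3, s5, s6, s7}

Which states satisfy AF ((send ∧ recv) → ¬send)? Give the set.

Sat(send ∧ recv) = {s5, s6}
Sat(¬send) = {s0, s1, s2, s3, s4, s7}
Sat((send ∧ recv) → ¬send) = {s0, s1, s2, s3, s4, s7}
AF ((send ∧ recv) → ¬send): least fixpoint, start Z0 = {s0, s1, s2, s3, s4, s7}, add states with every successor in Z. Z1 = {s0, s1, s2, s3, s4, s6, s7}; fixed.
Sat(AF ((send ∧ recv) → ¬send)) = {s0, s1, s2, s3, s4, s6, s7}

{s0, s1, s2, s3, s4, s6, s7}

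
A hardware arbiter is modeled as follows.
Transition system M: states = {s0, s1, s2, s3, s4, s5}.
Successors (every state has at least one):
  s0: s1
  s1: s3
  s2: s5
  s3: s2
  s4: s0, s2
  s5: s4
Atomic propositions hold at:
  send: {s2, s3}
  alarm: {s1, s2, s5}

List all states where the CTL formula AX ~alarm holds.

Sat(~alarm) = {s0, s3, s4}
Sat(AX ~alarm) = {s : every successor in {s0, s3, s4}} = {s1, s5}

{s1, s5}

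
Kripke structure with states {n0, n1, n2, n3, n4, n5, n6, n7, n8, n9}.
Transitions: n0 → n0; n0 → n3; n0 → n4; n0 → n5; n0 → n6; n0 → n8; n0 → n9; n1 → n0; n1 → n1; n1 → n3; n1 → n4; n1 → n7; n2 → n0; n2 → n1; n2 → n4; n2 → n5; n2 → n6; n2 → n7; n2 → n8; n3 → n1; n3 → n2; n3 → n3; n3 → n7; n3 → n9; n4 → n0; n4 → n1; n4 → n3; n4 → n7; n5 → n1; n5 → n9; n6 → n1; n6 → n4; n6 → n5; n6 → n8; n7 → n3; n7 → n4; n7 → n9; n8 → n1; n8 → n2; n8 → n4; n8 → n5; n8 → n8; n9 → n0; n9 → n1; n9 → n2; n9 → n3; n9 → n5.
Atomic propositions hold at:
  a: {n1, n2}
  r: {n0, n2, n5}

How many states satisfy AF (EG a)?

EG a: greatest fixpoint, start Z0 = {n1, n2}, keep only states in Sat with some successor in Z. Already a fixed point.
Sat(EG a) = {n1, n2}
AF (EG a): least fixpoint, start Z0 = {n1, n2}, add states with every successor in Z. Already a fixed point.
Sat(AF (EG a)) = {n1, n2}
|Sat(AF (EG a))| = |{n1, n2}| = 2.

2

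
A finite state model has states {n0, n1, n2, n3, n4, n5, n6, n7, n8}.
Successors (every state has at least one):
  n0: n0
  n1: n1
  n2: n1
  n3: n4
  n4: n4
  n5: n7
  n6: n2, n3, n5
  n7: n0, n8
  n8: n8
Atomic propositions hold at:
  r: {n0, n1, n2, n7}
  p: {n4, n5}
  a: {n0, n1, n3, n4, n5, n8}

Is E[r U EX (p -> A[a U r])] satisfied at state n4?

A[a U r]: least fixpoint, start Z0 = Sat(r) = {n0, n1, n2, n7}, add states in Sat(a) with every successor in Z. Z1 = {n0, n1, n2, n5, n7}; fixed.
Sat(A[a U r]) = {n0, n1, n2, n5, n7}
Sat(p -> A[a U r]) = {n0, n1, n2, n3, n5, n6, n7, n8}
Sat(EX (p -> A[a U r])) = {s : some successor in {n0, n1, n2, n3, n5, n6, n7, n8}} = {n0, n1, n2, n5, n6, n7, n8}
E[r U EX (p -> A[a U r])]: least fixpoint, start Z0 = Sat(EX (p -> A[a U r])) = {n0, n1, n2, n5, n6, n7, n8}, add states in Sat(r) with some successor in Z. Already a fixed point.
Sat(E[r U EX (p -> A[a U r])]) = {n0, n1, n2, n5, n6, n7, n8}
n4 ∉ Sat(E[r U EX (p -> A[a U r])]) = {n0, n1, n2, n5, n6, n7, n8}, so the formula does not hold at n4.

No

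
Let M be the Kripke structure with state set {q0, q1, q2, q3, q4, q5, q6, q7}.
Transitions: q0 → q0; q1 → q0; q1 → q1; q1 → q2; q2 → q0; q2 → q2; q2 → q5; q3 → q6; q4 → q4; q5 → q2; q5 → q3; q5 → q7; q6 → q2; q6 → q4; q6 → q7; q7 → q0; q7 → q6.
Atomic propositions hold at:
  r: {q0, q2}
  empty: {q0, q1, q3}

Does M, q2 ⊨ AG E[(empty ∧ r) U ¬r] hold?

Sat(empty ∧ r) = {q0}
Sat(¬r) = {q1, q3, q4, q5, q6, q7}
E[(empty ∧ r) U ¬r]: least fixpoint, start Z0 = Sat(¬r) = {q1, q3, q4, q5, q6, q7}, add states in Sat(empty ∧ r) with some successor in Z. Already a fixed point.
Sat(E[(empty ∧ r) U ¬r]) = {q1, q3, q4, q5, q6, q7}
AG E[(empty ∧ r) U ¬r]: greatest fixpoint, start Z0 = {q1, q3, q4, q5, q6, q7}, keep only states in Sat with every successor in Z. Z1 = {q3, q4}; Z2 = {q4}; fixed.
Sat(AG E[(empty ∧ r) U ¬r]) = {q4}
q2 ∉ Sat(AG E[(empty ∧ r) U ¬r]) = {q4}, so the formula does not hold at q2.

No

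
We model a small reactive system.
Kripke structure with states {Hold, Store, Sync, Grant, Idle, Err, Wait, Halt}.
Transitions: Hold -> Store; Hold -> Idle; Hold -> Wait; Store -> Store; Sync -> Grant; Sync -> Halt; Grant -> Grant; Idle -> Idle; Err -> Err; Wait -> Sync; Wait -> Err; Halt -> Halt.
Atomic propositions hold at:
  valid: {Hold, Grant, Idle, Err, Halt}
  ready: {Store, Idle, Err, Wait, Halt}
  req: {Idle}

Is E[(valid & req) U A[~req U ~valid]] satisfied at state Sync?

Sat(valid & req) = {Idle}
Sat(~req) = {Hold, Store, Sync, Grant, Err, Wait, Halt}
Sat(~valid) = {Store, Sync, Wait}
A[~req U ~valid]: least fixpoint, start Z0 = Sat(~valid) = {Store, Sync, Wait}, add states in Sat(~req) with every successor in Z. Already a fixed point.
Sat(A[~req U ~valid]) = {Store, Sync, Wait}
E[(valid & req) U A[~req U ~valid]]: least fixpoint, start Z0 = Sat(A[~req U ~valid]) = {Store, Sync, Wait}, add states in Sat(valid & req) with some successor in Z. Already a fixed point.
Sat(E[(valid & req) U A[~req U ~valid]]) = {Store, Sync, Wait}
Sync ∈ Sat(E[(valid & req) U A[~req U ~valid]]) = {Store, Sync, Wait}, so the formula holds at Sync.

Yes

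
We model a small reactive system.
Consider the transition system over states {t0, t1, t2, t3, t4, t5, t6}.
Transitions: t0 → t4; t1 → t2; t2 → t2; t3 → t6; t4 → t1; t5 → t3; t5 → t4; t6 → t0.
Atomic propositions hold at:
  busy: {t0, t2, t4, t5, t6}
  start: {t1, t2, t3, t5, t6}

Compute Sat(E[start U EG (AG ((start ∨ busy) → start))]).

{t1, t2}

Sat(start ∨ busy) = {t0, t1, t2, t3, t4, t5, t6}
Sat((start ∨ busy) → start) = {t1, t2, t3, t5, t6}
AG ((start ∨ busy) → start): greatest fixpoint, start Z0 = {t1, t2, t3, t5, t6}, keep only states in Sat with every successor in Z. Z1 = {t1, t2, t3}; Z2 = {t1, t2}; fixed.
Sat(AG ((start ∨ busy) → start)) = {t1, t2}
EG (AG ((start ∨ busy) → start)): greatest fixpoint, start Z0 = {t1, t2}, keep only states in Sat with some successor in Z. Already a fixed point.
Sat(EG (AG ((start ∨ busy) → start))) = {t1, t2}
E[start U EG (AG ((start ∨ busy) → start))]: least fixpoint, start Z0 = Sat(EG (AG ((start ∨ busy) → start))) = {t1, t2}, add states in Sat(start) with some successor in Z. Already a fixed point.
Sat(E[start U EG (AG ((start ∨ busy) → start))]) = {t1, t2}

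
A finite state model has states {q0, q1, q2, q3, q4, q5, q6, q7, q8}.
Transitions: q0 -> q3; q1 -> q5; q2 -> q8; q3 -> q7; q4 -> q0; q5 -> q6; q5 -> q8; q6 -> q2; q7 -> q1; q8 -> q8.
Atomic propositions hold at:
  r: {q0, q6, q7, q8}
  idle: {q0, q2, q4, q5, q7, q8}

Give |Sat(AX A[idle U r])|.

7

A[idle U r]: least fixpoint, start Z0 = Sat(r) = {q0, q6, q7, q8}, add states in Sat(idle) with every successor in Z. Z1 = {q0, q2, q4, q5, q6, q7, q8}; fixed.
Sat(A[idle U r]) = {q0, q2, q4, q5, q6, q7, q8}
Sat(AX A[idle U r]) = {s : every successor in {q0, q2, q4, q5, q6, q7, q8}} = {q1, q2, q3, q4, q5, q6, q8}
|Sat(AX A[idle U r])| = |{q1, q2, q3, q4, q5, q6, q8}| = 7.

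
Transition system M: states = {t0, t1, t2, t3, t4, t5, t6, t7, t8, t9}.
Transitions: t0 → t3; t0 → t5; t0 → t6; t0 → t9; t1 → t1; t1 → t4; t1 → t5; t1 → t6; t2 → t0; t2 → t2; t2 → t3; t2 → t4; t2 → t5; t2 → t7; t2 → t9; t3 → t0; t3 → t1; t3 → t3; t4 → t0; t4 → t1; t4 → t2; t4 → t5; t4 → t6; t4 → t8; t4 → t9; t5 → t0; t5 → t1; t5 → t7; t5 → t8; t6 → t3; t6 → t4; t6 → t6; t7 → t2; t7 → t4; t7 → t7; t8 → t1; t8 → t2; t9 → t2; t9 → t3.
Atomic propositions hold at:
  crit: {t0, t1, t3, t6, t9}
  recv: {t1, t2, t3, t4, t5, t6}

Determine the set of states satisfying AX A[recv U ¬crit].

{t7}

Sat(¬crit) = {t2, t4, t5, t7, t8}
A[recv U ¬crit]: least fixpoint, start Z0 = Sat(¬crit) = {t2, t4, t5, t7, t8}, add states in Sat(recv) with every successor in Z. Already a fixed point.
Sat(A[recv U ¬crit]) = {t2, t4, t5, t7, t8}
Sat(AX A[recv U ¬crit]) = {s : every successor in {t2, t4, t5, t7, t8}} = {t7}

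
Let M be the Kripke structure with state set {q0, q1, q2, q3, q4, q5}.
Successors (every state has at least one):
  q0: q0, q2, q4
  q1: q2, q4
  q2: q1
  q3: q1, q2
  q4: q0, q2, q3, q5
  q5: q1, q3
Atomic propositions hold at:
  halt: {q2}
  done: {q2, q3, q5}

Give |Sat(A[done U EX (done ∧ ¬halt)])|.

Sat(¬halt) = {q0, q1, q3, q4, q5}
Sat(done ∧ ¬halt) = {q3, q5}
Sat(EX (done ∧ ¬halt)) = {s : some successor in {q3, q5}} = {q4, q5}
A[done U EX (done ∧ ¬halt)]: least fixpoint, start Z0 = Sat(EX (done ∧ ¬halt)) = {q4, q5}, add states in Sat(done) with every successor in Z. Already a fixed point.
Sat(A[done U EX (done ∧ ¬halt)]) = {q4, q5}
|Sat(A[done U EX (done ∧ ¬halt)])| = |{q4, q5}| = 2.

2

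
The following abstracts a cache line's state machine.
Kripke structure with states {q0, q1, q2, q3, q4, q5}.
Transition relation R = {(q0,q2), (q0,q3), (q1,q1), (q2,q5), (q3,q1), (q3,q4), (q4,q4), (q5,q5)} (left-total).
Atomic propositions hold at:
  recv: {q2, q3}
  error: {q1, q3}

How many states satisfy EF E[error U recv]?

3

E[error U recv]: least fixpoint, start Z0 = Sat(recv) = {q2, q3}, add states in Sat(error) with some successor in Z. Already a fixed point.
Sat(E[error U recv]) = {q2, q3}
EF E[error U recv]: least fixpoint, start Z0 = {q2, q3}, add states with some successor in Z. Z1 = {q0, q2, q3}; fixed.
Sat(EF E[error U recv]) = {q0, q2, q3}
|Sat(EF E[error U recv])| = |{q0, q2, q3}| = 3.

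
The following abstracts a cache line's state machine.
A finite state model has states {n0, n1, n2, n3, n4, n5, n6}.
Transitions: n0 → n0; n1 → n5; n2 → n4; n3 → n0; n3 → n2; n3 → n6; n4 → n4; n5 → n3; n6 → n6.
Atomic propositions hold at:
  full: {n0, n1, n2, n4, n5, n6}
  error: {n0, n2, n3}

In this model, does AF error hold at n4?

AF error: least fixpoint, start Z0 = {n0, n2, n3}, add states with every successor in Z. Z1 = {n0, n2, n3, n5}; Z2 = {n0, n1, n2, n3, n5}; fixed.
Sat(AF error) = {n0, n1, n2, n3, n5}
n4 ∉ Sat(AF error) = {n0, n1, n2, n3, n5}, so the formula does not hold at n4.

No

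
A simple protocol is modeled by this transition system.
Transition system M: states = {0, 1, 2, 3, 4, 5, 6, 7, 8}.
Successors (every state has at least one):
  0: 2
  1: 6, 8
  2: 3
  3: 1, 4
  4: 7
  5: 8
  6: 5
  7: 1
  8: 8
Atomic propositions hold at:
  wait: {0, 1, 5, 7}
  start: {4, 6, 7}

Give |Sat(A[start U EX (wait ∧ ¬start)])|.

Sat(¬start) = {0, 1, 2, 3, 5, 8}
Sat(wait ∧ ¬start) = {0, 1, 5}
Sat(EX (wait ∧ ¬start)) = {s : some successor in {0, 1, 5}} = {3, 6, 7}
A[start U EX (wait ∧ ¬start)]: least fixpoint, start Z0 = Sat(EX (wait ∧ ¬start)) = {3, 6, 7}, add states in Sat(start) with every successor in Z. Z1 = {3, 4, 6, 7}; fixed.
Sat(A[start U EX (wait ∧ ¬start)]) = {3, 4, 6, 7}
|Sat(A[start U EX (wait ∧ ¬start)])| = |{3, 4, 6, 7}| = 4.

4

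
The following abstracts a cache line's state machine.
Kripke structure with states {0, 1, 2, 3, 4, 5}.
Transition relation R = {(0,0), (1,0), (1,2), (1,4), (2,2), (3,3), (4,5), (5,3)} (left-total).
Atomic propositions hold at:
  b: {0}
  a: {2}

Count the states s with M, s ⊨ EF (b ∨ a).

Sat(b ∨ a) = {0, 2}
EF (b ∨ a): least fixpoint, start Z0 = {0, 2}, add states with some successor in Z. Z1 = {0, 1, 2}; fixed.
Sat(EF (b ∨ a)) = {0, 1, 2}
|Sat(EF (b ∨ a))| = |{0, 1, 2}| = 3.

3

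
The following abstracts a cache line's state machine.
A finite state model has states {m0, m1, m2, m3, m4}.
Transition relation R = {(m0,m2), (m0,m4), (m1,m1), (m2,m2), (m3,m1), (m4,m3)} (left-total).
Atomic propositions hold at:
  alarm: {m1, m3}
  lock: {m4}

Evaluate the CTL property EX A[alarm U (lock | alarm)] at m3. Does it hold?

Yes

Sat(lock | alarm) = {m1, m3, m4}
A[alarm U (lock | alarm)]: least fixpoint, start Z0 = Sat((lock | alarm)) = {m1, m3, m4}, add states in Sat(alarm) with every successor in Z. Already a fixed point.
Sat(A[alarm U (lock | alarm)]) = {m1, m3, m4}
Sat(EX A[alarm U (lock | alarm)]) = {s : some successor in {m1, m3, m4}} = {m0, m1, m3, m4}
m3 ∈ Sat(EX A[alarm U (lock | alarm)]) = {m0, m1, m3, m4}, so the formula holds at m3.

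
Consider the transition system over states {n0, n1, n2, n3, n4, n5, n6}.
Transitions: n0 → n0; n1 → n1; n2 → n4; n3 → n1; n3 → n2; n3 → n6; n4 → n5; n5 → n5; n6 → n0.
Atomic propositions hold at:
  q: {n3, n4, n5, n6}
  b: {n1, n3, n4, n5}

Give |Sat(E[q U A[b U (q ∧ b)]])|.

Sat(q ∧ b) = {n3, n4, n5}
A[b U (q ∧ b)]: least fixpoint, start Z0 = Sat((q ∧ b)) = {n3, n4, n5}, add states in Sat(b) with every successor in Z. Already a fixed point.
Sat(A[b U (q ∧ b)]) = {n3, n4, n5}
E[q U A[b U (q ∧ b)]]: least fixpoint, start Z0 = Sat(A[b U (q ∧ b)]) = {n3, n4, n5}, add states in Sat(q) with some successor in Z. Already a fixed point.
Sat(E[q U A[b U (q ∧ b)]]) = {n3, n4, n5}
|Sat(E[q U A[b U (q ∧ b)]])| = |{n3, n4, n5}| = 3.

3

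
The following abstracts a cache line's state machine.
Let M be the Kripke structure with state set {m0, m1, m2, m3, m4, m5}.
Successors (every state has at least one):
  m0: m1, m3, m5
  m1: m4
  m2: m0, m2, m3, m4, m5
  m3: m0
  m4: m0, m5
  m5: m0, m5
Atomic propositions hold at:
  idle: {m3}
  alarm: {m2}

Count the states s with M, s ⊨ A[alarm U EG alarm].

EG alarm: greatest fixpoint, start Z0 = {m2}, keep only states in Sat with some successor in Z. Already a fixed point.
Sat(EG alarm) = {m2}
A[alarm U EG alarm]: least fixpoint, start Z0 = Sat(EG alarm) = {m2}, add states in Sat(alarm) with every successor in Z. Already a fixed point.
Sat(A[alarm U EG alarm]) = {m2}
|Sat(A[alarm U EG alarm])| = |{m2}| = 1.

1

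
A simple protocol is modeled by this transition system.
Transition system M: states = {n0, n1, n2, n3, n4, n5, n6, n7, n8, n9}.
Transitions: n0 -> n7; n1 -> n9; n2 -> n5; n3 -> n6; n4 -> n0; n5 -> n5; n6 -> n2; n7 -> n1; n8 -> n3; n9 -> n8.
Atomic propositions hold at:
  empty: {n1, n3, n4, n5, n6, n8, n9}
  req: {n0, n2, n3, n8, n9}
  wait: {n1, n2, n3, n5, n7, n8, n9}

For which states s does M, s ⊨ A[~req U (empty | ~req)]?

{n1, n3, n4, n5, n6, n7, n8, n9}

Sat(~req) = {n1, n4, n5, n6, n7}
Sat(empty | ~req) = {n1, n3, n4, n5, n6, n7, n8, n9}
A[~req U (empty | ~req)]: least fixpoint, start Z0 = Sat((empty | ~req)) = {n1, n3, n4, n5, n6, n7, n8, n9}, add states in Sat(~req) with every successor in Z. Already a fixed point.
Sat(A[~req U (empty | ~req)]) = {n1, n3, n4, n5, n6, n7, n8, n9}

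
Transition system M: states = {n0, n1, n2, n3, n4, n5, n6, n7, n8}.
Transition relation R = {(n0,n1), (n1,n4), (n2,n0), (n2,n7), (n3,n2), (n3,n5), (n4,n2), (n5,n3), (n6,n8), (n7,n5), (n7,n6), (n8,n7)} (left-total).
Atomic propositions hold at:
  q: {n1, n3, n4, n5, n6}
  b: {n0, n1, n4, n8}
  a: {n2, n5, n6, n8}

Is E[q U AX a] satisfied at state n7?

Sat(AX a) = {s : every successor in {n2, n5, n6, n8}} = {n3, n4, n6, n7}
E[q U AX a]: least fixpoint, start Z0 = Sat(AX a) = {n3, n4, n6, n7}, add states in Sat(q) with some successor in Z. Z1 = {n1, n3, n4, n5, n6, n7}; fixed.
Sat(E[q U AX a]) = {n1, n3, n4, n5, n6, n7}
n7 ∈ Sat(E[q U AX a]) = {n1, n3, n4, n5, n6, n7}, so the formula holds at n7.

Yes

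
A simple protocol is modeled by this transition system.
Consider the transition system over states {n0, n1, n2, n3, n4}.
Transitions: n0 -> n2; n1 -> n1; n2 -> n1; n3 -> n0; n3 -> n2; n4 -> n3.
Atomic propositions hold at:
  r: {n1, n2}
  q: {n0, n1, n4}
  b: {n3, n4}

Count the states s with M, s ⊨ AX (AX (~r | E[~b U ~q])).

Sat(~r) = {n0, n3, n4}
Sat(~b) = {n0, n1, n2}
Sat(~q) = {n2, n3}
E[~b U ~q]: least fixpoint, start Z0 = Sat(~q) = {n2, n3}, add states in Sat(~b) with some successor in Z. Z1 = {n0, n2, n3}; fixed.
Sat(E[~b U ~q]) = {n0, n2, n3}
Sat(~r | E[~b U ~q]) = {n0, n2, n3, n4}
Sat(AX (~r | E[~b U ~q])) = {s : every successor in {n0, n2, n3, n4}} = {n0, n3, n4}
Sat(AX (AX (~r | E[~b U ~q]))) = {s : every successor in {n0, n3, n4}} = {n4}
|Sat(AX (AX (~r | E[~b U ~q])))| = |{n4}| = 1.

1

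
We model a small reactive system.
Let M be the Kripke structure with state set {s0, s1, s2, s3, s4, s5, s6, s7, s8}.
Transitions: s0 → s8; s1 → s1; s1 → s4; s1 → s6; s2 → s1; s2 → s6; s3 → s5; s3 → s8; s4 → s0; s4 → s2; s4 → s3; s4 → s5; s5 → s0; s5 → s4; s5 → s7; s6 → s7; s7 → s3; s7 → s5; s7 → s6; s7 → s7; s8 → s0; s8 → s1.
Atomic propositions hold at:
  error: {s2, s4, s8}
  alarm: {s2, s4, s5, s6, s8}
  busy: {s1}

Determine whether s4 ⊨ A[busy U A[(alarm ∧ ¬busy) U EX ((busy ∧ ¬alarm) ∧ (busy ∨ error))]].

No

Sat(¬busy) = {s0, s2, s3, s4, s5, s6, s7, s8}
Sat(alarm ∧ ¬busy) = {s2, s4, s5, s6, s8}
Sat(¬alarm) = {s0, s1, s3, s7}
Sat(busy ∧ ¬alarm) = {s1}
Sat(busy ∨ error) = {s1, s2, s4, s8}
Sat((busy ∧ ¬alarm) ∧ (busy ∨ error)) = {s1}
Sat(EX ((busy ∧ ¬alarm) ∧ (busy ∨ error))) = {s : some successor in {s1}} = {s1, s2, s8}
A[(alarm ∧ ¬busy) U EX ((busy ∧ ¬alarm) ∧ (busy ∨ error))]: least fixpoint, start Z0 = Sat(EX ((busy ∧ ¬alarm) ∧ (busy ∨ error))) = {s1, s2, s8}, add states in Sat(alarm ∧ ¬busy) with every successor in Z. Already a fixed point.
Sat(A[(alarm ∧ ¬busy) U EX ((busy ∧ ¬alarm) ∧ (busy ∨ error))]) = {s1, s2, s8}
A[busy U A[(alarm ∧ ¬busy) U EX ((busy ∧ ¬alarm) ∧ (busy ∨ error))]]: least fixpoint, start Z0 = Sat(A[(alarm ∧ ¬busy) U EX ((busy ∧ ¬alarm) ∧ (busy ∨ error))]) = {s1, s2, s8}, add states in Sat(busy) with every successor in Z. Already a fixed point.
Sat(A[busy U A[(alarm ∧ ¬busy) U EX ((busy ∧ ¬alarm) ∧ (busy ∨ error))]]) = {s1, s2, s8}
s4 ∉ Sat(A[busy U A[(alarm ∧ ¬busy) U EX ((busy ∧ ¬alarm) ∧ (busy ∨ error))]]) = {s1, s2, s8}, so the formula does not hold at s4.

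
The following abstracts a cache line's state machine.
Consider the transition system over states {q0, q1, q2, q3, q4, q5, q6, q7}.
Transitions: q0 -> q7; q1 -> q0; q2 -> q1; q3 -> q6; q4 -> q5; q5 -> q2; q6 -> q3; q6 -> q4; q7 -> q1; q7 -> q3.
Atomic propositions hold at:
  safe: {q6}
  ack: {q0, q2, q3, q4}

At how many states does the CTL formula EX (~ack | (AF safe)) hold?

6

Sat(~ack) = {q1, q5, q6, q7}
AF safe: least fixpoint, start Z0 = {q6}, add states with every successor in Z. Z1 = {q3, q6}; fixed.
Sat(AF safe) = {q3, q6}
Sat(~ack | (AF safe)) = {q1, q3, q5, q6, q7}
Sat(EX (~ack | (AF safe))) = {s : some successor in {q1, q3, q5, q6, q7}} = {q0, q2, q3, q4, q6, q7}
|Sat(EX (~ack | (AF safe)))| = |{q0, q2, q3, q4, q6, q7}| = 6.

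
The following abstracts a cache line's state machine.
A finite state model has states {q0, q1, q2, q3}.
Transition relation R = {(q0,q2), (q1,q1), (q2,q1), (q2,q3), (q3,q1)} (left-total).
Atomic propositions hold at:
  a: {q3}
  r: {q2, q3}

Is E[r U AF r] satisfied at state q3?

Yes

AF r: least fixpoint, start Z0 = {q2, q3}, add states with every successor in Z. Z1 = {q0, q2, q3}; fixed.
Sat(AF r) = {q0, q2, q3}
E[r U AF r]: least fixpoint, start Z0 = Sat(AF r) = {q0, q2, q3}, add states in Sat(r) with some successor in Z. Already a fixed point.
Sat(E[r U AF r]) = {q0, q2, q3}
q3 ∈ Sat(E[r U AF r]) = {q0, q2, q3}, so the formula holds at q3.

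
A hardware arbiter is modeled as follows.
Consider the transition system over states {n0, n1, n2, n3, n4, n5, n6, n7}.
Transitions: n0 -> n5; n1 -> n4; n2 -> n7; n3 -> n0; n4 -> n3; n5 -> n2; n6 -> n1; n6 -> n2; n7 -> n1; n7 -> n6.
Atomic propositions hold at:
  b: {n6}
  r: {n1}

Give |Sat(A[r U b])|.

1

A[r U b]: least fixpoint, start Z0 = Sat(b) = {n6}, add states in Sat(r) with every successor in Z. Already a fixed point.
Sat(A[r U b]) = {n6}
|Sat(A[r U b])| = |{n6}| = 1.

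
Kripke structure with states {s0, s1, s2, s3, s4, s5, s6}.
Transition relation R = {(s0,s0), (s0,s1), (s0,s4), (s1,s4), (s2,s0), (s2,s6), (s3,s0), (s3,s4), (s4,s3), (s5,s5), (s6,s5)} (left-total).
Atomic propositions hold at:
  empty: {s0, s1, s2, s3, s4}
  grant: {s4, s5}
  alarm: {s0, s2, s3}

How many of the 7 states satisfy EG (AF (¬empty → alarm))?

Sat(¬empty) = {s5, s6}
Sat(¬empty → alarm) = {s0, s1, s2, s3, s4}
AF (¬empty → alarm): least fixpoint, start Z0 = {s0, s1, s2, s3, s4}, add states with every successor in Z. Already a fixed point.
Sat(AF (¬empty → alarm)) = {s0, s1, s2, s3, s4}
EG (AF (¬empty → alarm)): greatest fixpoint, start Z0 = {s0, s1, s2, s3, s4}, keep only states in Sat with some successor in Z. Already a fixed point.
Sat(EG (AF (¬empty → alarm))) = {s0, s1, s2, s3, s4}
|Sat(EG (AF (¬empty → alarm)))| = |{s0, s1, s2, s3, s4}| = 5.

5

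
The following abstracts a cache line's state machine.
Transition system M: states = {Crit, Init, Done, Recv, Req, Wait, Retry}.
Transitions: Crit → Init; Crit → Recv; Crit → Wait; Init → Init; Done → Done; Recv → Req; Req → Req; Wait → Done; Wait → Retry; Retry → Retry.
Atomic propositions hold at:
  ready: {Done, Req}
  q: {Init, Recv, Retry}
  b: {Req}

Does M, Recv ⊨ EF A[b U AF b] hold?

Yes

AF b: least fixpoint, start Z0 = {Req}, add states with every successor in Z. Z1 = {Recv, Req}; fixed.
Sat(AF b) = {Recv, Req}
A[b U AF b]: least fixpoint, start Z0 = Sat(AF b) = {Recv, Req}, add states in Sat(b) with every successor in Z. Already a fixed point.
Sat(A[b U AF b]) = {Recv, Req}
EF A[b U AF b]: least fixpoint, start Z0 = {Recv, Req}, add states with some successor in Z. Z1 = {Crit, Recv, Req}; fixed.
Sat(EF A[b U AF b]) = {Crit, Recv, Req}
Recv ∈ Sat(EF A[b U AF b]) = {Crit, Recv, Req}, so the formula holds at Recv.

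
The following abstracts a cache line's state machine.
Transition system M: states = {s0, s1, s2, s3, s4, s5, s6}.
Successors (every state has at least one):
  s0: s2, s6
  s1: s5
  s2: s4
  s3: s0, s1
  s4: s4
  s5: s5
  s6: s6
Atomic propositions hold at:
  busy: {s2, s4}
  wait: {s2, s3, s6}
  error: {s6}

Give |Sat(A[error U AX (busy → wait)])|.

Sat(busy → wait) = {s0, s1, s2, s3, s5, s6}
Sat(AX (busy → wait)) = {s : every successor in {s0, s1, s2, s3, s5, s6}} = {s0, s1, s3, s5, s6}
A[error U AX (busy → wait)]: least fixpoint, start Z0 = Sat(AX (busy → wait)) = {s0, s1, s3, s5, s6}, add states in Sat(error) with every successor in Z. Already a fixed point.
Sat(A[error U AX (busy → wait)]) = {s0, s1, s3, s5, s6}
|Sat(A[error U AX (busy → wait)])| = |{s0, s1, s3, s5, s6}| = 5.

5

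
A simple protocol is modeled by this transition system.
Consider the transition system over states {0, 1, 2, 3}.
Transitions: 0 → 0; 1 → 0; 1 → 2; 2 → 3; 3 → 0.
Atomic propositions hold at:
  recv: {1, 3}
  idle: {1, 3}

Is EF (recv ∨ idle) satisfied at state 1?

Sat(recv ∨ idle) = {1, 3}
EF (recv ∨ idle): least fixpoint, start Z0 = {1, 3}, add states with some successor in Z. Z1 = {1, 2, 3}; fixed.
Sat(EF (recv ∨ idle)) = {1, 2, 3}
1 ∈ Sat(EF (recv ∨ idle)) = {1, 2, 3}, so the formula holds at 1.

Yes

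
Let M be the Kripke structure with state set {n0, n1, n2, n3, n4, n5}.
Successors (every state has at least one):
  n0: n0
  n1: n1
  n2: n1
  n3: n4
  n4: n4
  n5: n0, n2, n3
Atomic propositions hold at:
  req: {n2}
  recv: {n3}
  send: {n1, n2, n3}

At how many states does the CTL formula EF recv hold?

EF recv: least fixpoint, start Z0 = {n3}, add states with some successor in Z. Z1 = {n3, n5}; fixed.
Sat(EF recv) = {n3, n5}
|Sat(EF recv)| = |{n3, n5}| = 2.

2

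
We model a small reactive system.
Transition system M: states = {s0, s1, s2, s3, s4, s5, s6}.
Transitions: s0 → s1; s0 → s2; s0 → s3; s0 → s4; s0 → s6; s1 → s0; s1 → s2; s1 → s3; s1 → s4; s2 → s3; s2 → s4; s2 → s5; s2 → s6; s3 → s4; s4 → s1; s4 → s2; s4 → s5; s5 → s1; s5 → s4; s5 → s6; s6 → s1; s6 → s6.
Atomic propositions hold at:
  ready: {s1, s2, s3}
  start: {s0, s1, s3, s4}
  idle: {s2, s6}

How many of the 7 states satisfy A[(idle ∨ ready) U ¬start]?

Sat(idle ∨ ready) = {s1, s2, s3, s6}
Sat(¬start) = {s2, s5, s6}
A[(idle ∨ ready) U ¬start]: least fixpoint, start Z0 = Sat(¬start) = {s2, s5, s6}, add states in Sat(idle ∨ ready) with every successor in Z. Already a fixed point.
Sat(A[(idle ∨ ready) U ¬start]) = {s2, s5, s6}
|Sat(A[(idle ∨ ready) U ¬start])| = |{s2, s5, s6}| = 3.

3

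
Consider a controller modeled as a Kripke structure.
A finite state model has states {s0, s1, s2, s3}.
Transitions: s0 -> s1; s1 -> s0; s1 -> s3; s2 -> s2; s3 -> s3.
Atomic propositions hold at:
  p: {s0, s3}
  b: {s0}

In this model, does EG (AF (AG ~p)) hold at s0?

No

Sat(~p) = {s1, s2}
AG ~p: greatest fixpoint, start Z0 = {s1, s2}, keep only states in Sat with every successor in Z. Z1 = {s2}; fixed.
Sat(AG ~p) = {s2}
AF (AG ~p): least fixpoint, start Z0 = {s2}, add states with every successor in Z. Already a fixed point.
Sat(AF (AG ~p)) = {s2}
EG (AF (AG ~p)): greatest fixpoint, start Z0 = {s2}, keep only states in Sat with some successor in Z. Already a fixed point.
Sat(EG (AF (AG ~p))) = {s2}
s0 ∉ Sat(EG (AF (AG ~p))) = {s2}, so the formula does not hold at s0.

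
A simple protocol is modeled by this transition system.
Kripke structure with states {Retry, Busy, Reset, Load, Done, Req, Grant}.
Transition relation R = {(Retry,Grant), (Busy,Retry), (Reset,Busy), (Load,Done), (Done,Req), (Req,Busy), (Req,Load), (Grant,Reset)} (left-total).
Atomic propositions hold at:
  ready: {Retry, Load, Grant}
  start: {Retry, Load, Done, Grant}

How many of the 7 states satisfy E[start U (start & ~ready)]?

2

Sat(~ready) = {Busy, Reset, Done, Req}
Sat(start & ~ready) = {Done}
E[start U (start & ~ready)]: least fixpoint, start Z0 = Sat((start & ~ready)) = {Done}, add states in Sat(start) with some successor in Z. Z1 = {Load, Done}; fixed.
Sat(E[start U (start & ~ready)]) = {Load, Done}
|Sat(E[start U (start & ~ready)])| = |{Load, Done}| = 2.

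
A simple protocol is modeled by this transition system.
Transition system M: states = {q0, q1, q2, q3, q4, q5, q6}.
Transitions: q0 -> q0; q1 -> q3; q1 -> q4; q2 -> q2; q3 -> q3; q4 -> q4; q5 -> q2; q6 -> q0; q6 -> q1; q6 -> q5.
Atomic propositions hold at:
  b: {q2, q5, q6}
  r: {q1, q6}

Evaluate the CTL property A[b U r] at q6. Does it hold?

Yes

A[b U r]: least fixpoint, start Z0 = Sat(r) = {q1, q6}, add states in Sat(b) with every successor in Z. Already a fixed point.
Sat(A[b U r]) = {q1, q6}
q6 ∈ Sat(A[b U r]) = {q1, q6}, so the formula holds at q6.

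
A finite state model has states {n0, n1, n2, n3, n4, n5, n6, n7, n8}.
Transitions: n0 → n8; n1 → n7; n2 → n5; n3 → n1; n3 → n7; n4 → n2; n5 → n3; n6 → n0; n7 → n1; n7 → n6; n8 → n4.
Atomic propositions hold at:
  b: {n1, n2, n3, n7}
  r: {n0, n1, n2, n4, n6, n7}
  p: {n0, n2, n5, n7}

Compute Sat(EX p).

Sat(EX p) = {s : some successor in {n0, n2, n5, n7}} = {n1, n2, n3, n4, n6}

{n1, n2, n3, n4, n6}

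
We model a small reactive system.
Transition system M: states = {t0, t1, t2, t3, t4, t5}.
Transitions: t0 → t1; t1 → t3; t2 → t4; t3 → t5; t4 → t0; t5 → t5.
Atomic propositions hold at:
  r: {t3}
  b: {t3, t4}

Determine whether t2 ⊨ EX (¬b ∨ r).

No

Sat(¬b) = {t0, t1, t2, t5}
Sat(¬b ∨ r) = {t0, t1, t2, t3, t5}
Sat(EX (¬b ∨ r)) = {s : some successor in {t0, t1, t2, t3, t5}} = {t0, t1, t3, t4, t5}
t2 ∉ Sat(EX (¬b ∨ r)) = {t0, t1, t3, t4, t5}, so the formula does not hold at t2.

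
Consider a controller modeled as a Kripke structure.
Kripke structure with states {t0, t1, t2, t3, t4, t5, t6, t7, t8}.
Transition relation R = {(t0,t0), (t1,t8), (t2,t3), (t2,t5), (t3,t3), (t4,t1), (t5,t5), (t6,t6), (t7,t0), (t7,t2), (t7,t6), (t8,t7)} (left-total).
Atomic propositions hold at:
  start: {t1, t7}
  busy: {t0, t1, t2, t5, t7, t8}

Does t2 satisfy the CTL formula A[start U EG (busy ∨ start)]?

Sat(busy ∨ start) = {t0, t1, t2, t5, t7, t8}
EG (busy ∨ start): greatest fixpoint, start Z0 = {t0, t1, t2, t5, t7, t8}, keep only states in Sat with some successor in Z. Already a fixed point.
Sat(EG (busy ∨ start)) = {t0, t1, t2, t5, t7, t8}
A[start U EG (busy ∨ start)]: least fixpoint, start Z0 = Sat(EG (busy ∨ start)) = {t0, t1, t2, t5, t7, t8}, add states in Sat(start) with every successor in Z. Already a fixed point.
Sat(A[start U EG (busy ∨ start)]) = {t0, t1, t2, t5, t7, t8}
t2 ∈ Sat(A[start U EG (busy ∨ start)]) = {t0, t1, t2, t5, t7, t8}, so the formula holds at t2.

Yes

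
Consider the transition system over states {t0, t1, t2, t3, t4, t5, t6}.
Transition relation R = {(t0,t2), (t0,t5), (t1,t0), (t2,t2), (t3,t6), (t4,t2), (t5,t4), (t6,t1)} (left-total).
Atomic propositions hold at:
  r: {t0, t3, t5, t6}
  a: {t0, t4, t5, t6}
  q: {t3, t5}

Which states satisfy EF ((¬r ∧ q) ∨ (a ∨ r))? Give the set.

Sat(¬r) = {t1, t2, t4}
Sat(¬r ∧ q) = ∅
Sat(a ∨ r) = {t0, t3, t4, t5, t6}
Sat((¬r ∧ q) ∨ (a ∨ r)) = {t0, t3, t4, t5, t6}
EF ((¬r ∧ q) ∨ (a ∨ r)): least fixpoint, start Z0 = {t0, t3, t4, t5, t6}, add states with some successor in Z. Z1 = {t0, t1, t3, t4, t5, t6}; fixed.
Sat(EF ((¬r ∧ q) ∨ (a ∨ r))) = {t0, t1, t3, t4, t5, t6}

{t0, t1, t3, t4, t5, t6}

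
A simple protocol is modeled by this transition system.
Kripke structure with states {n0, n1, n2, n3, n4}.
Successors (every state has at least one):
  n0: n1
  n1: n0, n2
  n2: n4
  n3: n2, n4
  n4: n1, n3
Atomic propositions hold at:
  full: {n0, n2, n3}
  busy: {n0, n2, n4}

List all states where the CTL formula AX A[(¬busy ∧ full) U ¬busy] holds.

Sat(¬busy) = {n1, n3}
Sat(¬busy ∧ full) = {n3}
A[(¬busy ∧ full) U ¬busy]: least fixpoint, start Z0 = Sat(¬busy) = {n1, n3}, add states in Sat(¬busy ∧ full) with every successor in Z. Already a fixed point.
Sat(A[(¬busy ∧ full) U ¬busy]) = {n1, n3}
Sat(AX A[(¬busy ∧ full) U ¬busy]) = {s : every successor in {n1, n3}} = {n0, n4}

{n0, n4}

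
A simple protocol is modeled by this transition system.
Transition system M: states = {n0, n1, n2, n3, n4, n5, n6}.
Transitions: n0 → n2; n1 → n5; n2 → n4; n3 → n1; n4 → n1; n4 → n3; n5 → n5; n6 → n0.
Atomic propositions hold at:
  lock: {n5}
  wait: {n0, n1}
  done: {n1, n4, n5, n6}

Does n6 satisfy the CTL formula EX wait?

Sat(EX wait) = {s : some successor in {n0, n1}} = {n3, n4, n6}
n6 ∈ Sat(EX wait) = {n3, n4, n6}, so the formula holds at n6.

Yes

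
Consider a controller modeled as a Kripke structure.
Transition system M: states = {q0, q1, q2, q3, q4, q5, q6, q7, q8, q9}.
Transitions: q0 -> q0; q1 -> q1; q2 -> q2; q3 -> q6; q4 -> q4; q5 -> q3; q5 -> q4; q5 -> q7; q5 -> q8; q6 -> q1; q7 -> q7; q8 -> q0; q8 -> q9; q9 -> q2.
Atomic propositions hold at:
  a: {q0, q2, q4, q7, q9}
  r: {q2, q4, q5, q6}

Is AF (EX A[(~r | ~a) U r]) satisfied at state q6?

Sat(~r) = {q0, q1, q3, q7, q8, q9}
Sat(~a) = {q1, q3, q5, q6, q8}
Sat(~r | ~a) = {q0, q1, q3, q5, q6, q7, q8, q9}
A[(~r | ~a) U r]: least fixpoint, start Z0 = Sat(r) = {q2, q4, q5, q6}, add states in Sat(~r | ~a) with every successor in Z. Z1 = {q2, q3, q4, q5, q6, q9}; fixed.
Sat(A[(~r | ~a) U r]) = {q2, q3, q4, q5, q6, q9}
Sat(EX A[(~r | ~a) U r]) = {s : some successor in {q2, q3, q4, q5, q6, q9}} = {q2, q3, q4, q5, q8, q9}
AF (EX A[(~r | ~a) U r]): least fixpoint, start Z0 = {q2, q3, q4, q5, q8, q9}, add states with every successor in Z. Already a fixed point.
Sat(AF (EX A[(~r | ~a) U r])) = {q2, q3, q4, q5, q8, q9}
q6 ∉ Sat(AF (EX A[(~r | ~a) U r])) = {q2, q3, q4, q5, q8, q9}, so the formula does not hold at q6.

No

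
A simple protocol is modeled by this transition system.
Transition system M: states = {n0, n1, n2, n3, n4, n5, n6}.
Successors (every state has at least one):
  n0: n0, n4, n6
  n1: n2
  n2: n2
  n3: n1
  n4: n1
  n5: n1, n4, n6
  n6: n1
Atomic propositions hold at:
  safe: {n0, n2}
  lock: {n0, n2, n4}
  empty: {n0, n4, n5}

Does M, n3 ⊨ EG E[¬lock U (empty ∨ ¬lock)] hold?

Sat(¬lock) = {n1, n3, n5, n6}
Sat(empty ∨ ¬lock) = {n0, n1, n3, n4, n5, n6}
E[¬lock U (empty ∨ ¬lock)]: least fixpoint, start Z0 = Sat((empty ∨ ¬lock)) = {n0, n1, n3, n4, n5, n6}, add states in Sat(¬lock) with some successor in Z. Already a fixed point.
Sat(E[¬lock U (empty ∨ ¬lock)]) = {n0, n1, n3, n4, n5, n6}
EG E[¬lock U (empty ∨ ¬lock)]: greatest fixpoint, start Z0 = {n0, n1, n3, n4, n5, n6}, keep only states in Sat with some successor in Z. Z1 = {n0, n3, n4, n5, n6}; Z2 = {n0, n5}; Z3 = {n0}; fixed.
Sat(EG E[¬lock U (empty ∨ ¬lock)]) = {n0}
n3 ∉ Sat(EG E[¬lock U (empty ∨ ¬lock)]) = {n0}, so the formula does not hold at n3.

No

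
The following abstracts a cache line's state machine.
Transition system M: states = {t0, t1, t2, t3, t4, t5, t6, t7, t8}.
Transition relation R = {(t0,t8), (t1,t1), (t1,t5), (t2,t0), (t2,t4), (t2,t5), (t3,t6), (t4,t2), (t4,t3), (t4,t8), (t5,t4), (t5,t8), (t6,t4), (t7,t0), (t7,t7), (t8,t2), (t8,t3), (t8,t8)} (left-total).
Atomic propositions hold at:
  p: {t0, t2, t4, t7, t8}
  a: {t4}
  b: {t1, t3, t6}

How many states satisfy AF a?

AF a: least fixpoint, start Z0 = {t4}, add states with every successor in Z. Z1 = {t4, t6}; Z2 = {t3, t4, t6}; fixed.
Sat(AF a) = {t3, t4, t6}
|Sat(AF a)| = |{t3, t4, t6}| = 3.

3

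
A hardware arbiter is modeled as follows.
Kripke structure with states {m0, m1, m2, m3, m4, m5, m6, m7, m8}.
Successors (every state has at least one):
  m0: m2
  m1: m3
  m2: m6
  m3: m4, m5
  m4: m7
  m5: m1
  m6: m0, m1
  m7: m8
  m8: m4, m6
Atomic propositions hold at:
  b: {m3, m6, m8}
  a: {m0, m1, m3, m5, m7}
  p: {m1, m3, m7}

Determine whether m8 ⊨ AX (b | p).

Sat(b | p) = {m1, m3, m6, m7, m8}
Sat(AX (b | p)) = {s : every successor in {m1, m3, m6, m7, m8}} = {m1, m2, m4, m5, m7}
m8 ∉ Sat(AX (b | p)) = {m1, m2, m4, m5, m7}, so the formula does not hold at m8.

No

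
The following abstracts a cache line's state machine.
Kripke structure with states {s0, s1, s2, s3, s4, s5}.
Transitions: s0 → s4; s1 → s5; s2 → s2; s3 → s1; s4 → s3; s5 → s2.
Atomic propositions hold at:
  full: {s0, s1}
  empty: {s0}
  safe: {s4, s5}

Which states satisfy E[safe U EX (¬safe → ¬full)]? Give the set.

{s0, s1, s2, s4, s5}

Sat(¬safe) = {s0, s1, s2, s3}
Sat(¬full) = {s2, s3, s4, s5}
Sat(¬safe → ¬full) = {s2, s3, s4, s5}
Sat(EX (¬safe → ¬full)) = {s : some successor in {s2, s3, s4, s5}} = {s0, s1, s2, s4, s5}
E[safe U EX (¬safe → ¬full)]: least fixpoint, start Z0 = Sat(EX (¬safe → ¬full)) = {s0, s1, s2, s4, s5}, add states in Sat(safe) with some successor in Z. Already a fixed point.
Sat(E[safe U EX (¬safe → ¬full)]) = {s0, s1, s2, s4, s5}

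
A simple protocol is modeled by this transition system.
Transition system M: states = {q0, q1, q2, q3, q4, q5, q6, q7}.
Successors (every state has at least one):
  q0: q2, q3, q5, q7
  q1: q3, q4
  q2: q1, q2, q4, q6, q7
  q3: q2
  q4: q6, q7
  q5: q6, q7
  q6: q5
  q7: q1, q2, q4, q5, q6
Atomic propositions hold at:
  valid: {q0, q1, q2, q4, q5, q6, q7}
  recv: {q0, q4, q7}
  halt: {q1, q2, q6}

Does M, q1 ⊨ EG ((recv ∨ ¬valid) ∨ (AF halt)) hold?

Yes

Sat(¬valid) = {q3}
Sat(recv ∨ ¬valid) = {q0, q3, q4, q7}
AF halt: least fixpoint, start Z0 = {q1, q2, q6}, add states with every successor in Z. Z1 = {q1, q2, q3, q6}; fixed.
Sat(AF halt) = {q1, q2, q3, q6}
Sat((recv ∨ ¬valid) ∨ (AF halt)) = {q0, q1, q2, q3, q4, q6, q7}
EG ((recv ∨ ¬valid) ∨ (AF halt)): greatest fixpoint, start Z0 = {q0, q1, q2, q3, q4, q6, q7}, keep only states in Sat with some successor in Z. Z1 = {q0, q1, q2, q3, q4, q7}; fixed.
Sat(EG ((recv ∨ ¬valid) ∨ (AF halt))) = {q0, q1, q2, q3, q4, q7}
q1 ∈ Sat(EG ((recv ∨ ¬valid) ∨ (AF halt))) = {q0, q1, q2, q3, q4, q7}, so the formula holds at q1.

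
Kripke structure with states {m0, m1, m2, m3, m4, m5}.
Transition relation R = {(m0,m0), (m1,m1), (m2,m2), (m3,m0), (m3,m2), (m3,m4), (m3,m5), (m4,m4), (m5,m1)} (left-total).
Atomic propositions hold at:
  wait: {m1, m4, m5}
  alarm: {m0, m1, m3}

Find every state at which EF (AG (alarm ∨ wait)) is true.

{m0, m1, m3, m4, m5}

Sat(alarm ∨ wait) = {m0, m1, m3, m4, m5}
AG (alarm ∨ wait): greatest fixpoint, start Z0 = {m0, m1, m3, m4, m5}, keep only states in Sat with every successor in Z. Z1 = {m0, m1, m4, m5}; fixed.
Sat(AG (alarm ∨ wait)) = {m0, m1, m4, m5}
EF (AG (alarm ∨ wait)): least fixpoint, start Z0 = {m0, m1, m4, m5}, add states with some successor in Z. Z1 = {m0, m1, m3, m4, m5}; fixed.
Sat(EF (AG (alarm ∨ wait))) = {m0, m1, m3, m4, m5}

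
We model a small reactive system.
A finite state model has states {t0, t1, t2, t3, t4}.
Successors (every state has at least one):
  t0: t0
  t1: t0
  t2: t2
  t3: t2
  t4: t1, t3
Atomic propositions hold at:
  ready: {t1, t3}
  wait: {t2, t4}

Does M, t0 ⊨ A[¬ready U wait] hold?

No

Sat(¬ready) = {t0, t2, t4}
A[¬ready U wait]: least fixpoint, start Z0 = Sat(wait) = {t2, t4}, add states in Sat(¬ready) with every successor in Z. Already a fixed point.
Sat(A[¬ready U wait]) = {t2, t4}
t0 ∉ Sat(A[¬ready U wait]) = {t2, t4}, so the formula does not hold at t0.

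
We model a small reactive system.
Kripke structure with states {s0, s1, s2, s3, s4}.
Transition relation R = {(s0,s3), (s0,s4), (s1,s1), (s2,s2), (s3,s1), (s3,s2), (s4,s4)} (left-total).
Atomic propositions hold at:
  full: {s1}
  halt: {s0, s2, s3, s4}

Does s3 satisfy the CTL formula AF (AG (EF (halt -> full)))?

No

Sat(halt -> full) = {s1}
EF (halt -> full): least fixpoint, start Z0 = {s1}, add states with some successor in Z. Z1 = {s1, s3}; Z2 = {s0, s1, s3}; fixed.
Sat(EF (halt -> full)) = {s0, s1, s3}
AG (EF (halt -> full)): greatest fixpoint, start Z0 = {s0, s1, s3}, keep only states in Sat with every successor in Z. Z1 = {s1}; fixed.
Sat(AG (EF (halt -> full))) = {s1}
AF (AG (EF (halt -> full))): least fixpoint, start Z0 = {s1}, add states with every successor in Z. Already a fixed point.
Sat(AF (AG (EF (halt -> full)))) = {s1}
s3 ∉ Sat(AF (AG (EF (halt -> full)))) = {s1}, so the formula does not hold at s3.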